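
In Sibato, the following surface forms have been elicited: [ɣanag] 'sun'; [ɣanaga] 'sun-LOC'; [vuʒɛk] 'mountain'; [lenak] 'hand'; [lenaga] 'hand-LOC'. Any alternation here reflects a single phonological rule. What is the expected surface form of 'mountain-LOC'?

'hand' shows [k] ~ [g] at the end of the stem ([lenak] vs [lenaga]).
But 'sun' keeps [g] in both environments ([ɣanag], [ɣanaga]), so there is no rule changing /g/ to [k] in isolation.
Therefore /k/ is basic and [g] is derived by intervocalic voicing (voiceless stops become voiced between vowels).
From [vuʒɛk] the stem 'mountain' is /vuʒɛk/; between vowels this yields [vuʒɛga].

[vuʒɛga]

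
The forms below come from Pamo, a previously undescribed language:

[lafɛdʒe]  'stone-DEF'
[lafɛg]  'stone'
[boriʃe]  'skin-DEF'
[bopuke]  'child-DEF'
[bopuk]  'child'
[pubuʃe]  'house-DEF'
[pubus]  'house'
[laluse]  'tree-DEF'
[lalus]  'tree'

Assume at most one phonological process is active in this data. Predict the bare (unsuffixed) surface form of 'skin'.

[boris]

The stem for 'house' ends in [ʃ] in [pubuʃe] but [s] in [pubus].
Compare 'tree', with invariant [s] in [laluse] and [lalus]: an analysis with underlying /s/ and a rule producing [ʃ] before the DEF suffix would wrongly predict alternation here too.
The alternation reflects depalatalization: palato-alveolar /dʒ/ and /ʃ/ become [g] and [s] when no front vowel follows. /ʃ/ is underlying.
The one attested form of 'skin', [boriʃe], shows underlying /boriʃ/. Applying the same rule when no front vowel follows gives [boris].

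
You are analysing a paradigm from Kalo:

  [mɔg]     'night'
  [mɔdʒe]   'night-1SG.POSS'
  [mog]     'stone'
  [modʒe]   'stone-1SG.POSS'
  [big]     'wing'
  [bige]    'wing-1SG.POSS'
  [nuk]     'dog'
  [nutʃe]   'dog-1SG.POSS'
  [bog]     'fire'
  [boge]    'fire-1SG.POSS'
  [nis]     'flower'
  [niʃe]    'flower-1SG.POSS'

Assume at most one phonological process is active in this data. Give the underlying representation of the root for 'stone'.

The root 'stone' surfaces as [mog] and [modʒe], with a stem-final [g] ~ [dʒ] alternation.
If /g/ were underlying and a rule turned it into [dʒ] before the 1SG.POSS suffix, 'fire' would also alternate; but it has [g] in both [bog] and [boge].
The underlying segment must be /dʒ/; palato-alveolar /tʃ/, /dʒ/ and /ʃ/ become [k], [g] and [s] when no front vowel follows, yielding [g] there.

/modʒ/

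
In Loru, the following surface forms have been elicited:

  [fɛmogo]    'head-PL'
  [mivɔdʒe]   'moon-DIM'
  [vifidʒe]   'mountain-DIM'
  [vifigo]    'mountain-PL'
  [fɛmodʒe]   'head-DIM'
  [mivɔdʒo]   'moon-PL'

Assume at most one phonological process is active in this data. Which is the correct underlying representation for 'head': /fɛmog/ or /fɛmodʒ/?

/fɛmog/

The root 'head' surfaces as [fɛmogo] and [fɛmodʒe], with a stem-final [g] ~ [dʒ] alternation.
Compare 'moon', with invariant [dʒ] in [mivɔdʒo] and [mivɔdʒe]: an analysis with underlying /dʒ/ and a rule producing [g] before the PL suffix would wrongly predict alternation here too.
The underlying segment must be /g/; /g/ becomes palato-alveolar [dʒ] before a front vowel, yielding [dʒ] there.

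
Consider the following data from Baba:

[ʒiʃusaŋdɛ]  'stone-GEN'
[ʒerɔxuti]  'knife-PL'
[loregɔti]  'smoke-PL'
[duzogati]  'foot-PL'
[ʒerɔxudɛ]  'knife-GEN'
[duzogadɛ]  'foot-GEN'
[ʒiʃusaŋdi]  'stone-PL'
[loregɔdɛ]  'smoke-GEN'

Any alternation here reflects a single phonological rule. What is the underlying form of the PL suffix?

The PL suffix surfaces as [-di] and [-ti], depending on the final segment of the stem.
By contrast the GEN suffix keeps its initial [d] throughout — that segment must be underlying.
So the underlying form is /-ti/, and voiceless stops become voiced after a nasal.

/-ti/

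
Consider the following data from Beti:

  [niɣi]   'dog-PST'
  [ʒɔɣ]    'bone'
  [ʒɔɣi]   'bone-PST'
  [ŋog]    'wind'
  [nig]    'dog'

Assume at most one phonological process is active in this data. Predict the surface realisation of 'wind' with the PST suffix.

[ŋoɣi]

In [niɣi] and [nig] the final segment of 'dog' alternates: [ɣ] ~ [g].
The stem 'bone' ([ʒɔɣi], [ʒɔɣ]) shows [ɣ] unchanged in both environments, so [ɣ] cannot be basic with [g] derived in isolation.
So /g/ is underlying, and a rule of intervocalic spirantization — voiced stops become fricatives between vowels — gives [ɣ].
The one attested form of 'wind', [ŋog], shows underlying /ŋog/. Applying the same rule between vowels gives [ŋoɣi].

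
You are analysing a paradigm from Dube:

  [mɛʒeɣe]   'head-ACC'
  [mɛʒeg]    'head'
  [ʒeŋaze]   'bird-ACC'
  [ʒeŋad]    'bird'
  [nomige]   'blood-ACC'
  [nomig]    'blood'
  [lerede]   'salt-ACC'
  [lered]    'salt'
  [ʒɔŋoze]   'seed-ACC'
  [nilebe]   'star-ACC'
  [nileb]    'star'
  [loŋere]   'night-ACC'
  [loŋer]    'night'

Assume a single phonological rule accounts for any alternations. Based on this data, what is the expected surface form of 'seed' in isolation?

'bird' shows [z] ~ [d] at the end of the stem ([ʒeŋaze] vs [ʒeŋad]).
Compare 'salt', with invariant [d] in [lerede] and [lered]: an analysis with underlying /d/ and a rule producing [z] before the ACC suffix would wrongly predict alternation here too.
The underlying segment must be /z/; voiced fricatives become stops word-finally, yielding [d] there.
The one attested form of 'seed', [ʒɔŋoze], shows underlying /ʒɔŋoz/. Applying the same rule word-finally gives [ʒɔŋod].

[ʒɔŋod]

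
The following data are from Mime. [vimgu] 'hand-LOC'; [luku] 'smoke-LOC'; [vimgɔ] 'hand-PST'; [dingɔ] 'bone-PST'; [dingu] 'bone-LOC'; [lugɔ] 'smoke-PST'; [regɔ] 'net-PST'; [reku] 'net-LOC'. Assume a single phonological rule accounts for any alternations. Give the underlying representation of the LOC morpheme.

The LOC morpheme has two allomorphs, [-gu] and [-ku].
By contrast the PST suffix keeps its initial [g] throughout — that segment must be underlying.
The LOC suffix is therefore /-ku/ underlyingly, with post-nasal voicing: voiceless stops become voiced after a nasal.

/-ku/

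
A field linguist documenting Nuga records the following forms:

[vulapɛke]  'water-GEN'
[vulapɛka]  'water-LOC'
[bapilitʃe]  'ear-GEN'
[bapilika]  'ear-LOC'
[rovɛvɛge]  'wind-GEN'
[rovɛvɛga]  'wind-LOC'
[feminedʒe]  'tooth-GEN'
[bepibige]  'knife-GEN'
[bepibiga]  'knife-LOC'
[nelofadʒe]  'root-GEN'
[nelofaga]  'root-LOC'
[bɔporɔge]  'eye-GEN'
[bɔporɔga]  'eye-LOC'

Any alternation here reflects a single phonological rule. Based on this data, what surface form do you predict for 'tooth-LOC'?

In [nelofadʒe] and [nelofaga] the final segment of 'root' alternates: [dʒ] ~ [g].
The stem 'wind' ([rovɛvɛge], [rovɛvɛga]) shows [g] unchanged in both environments, so [g] cannot be basic with [dʒ] derived before the GEN suffix.
Therefore /dʒ/ is basic and [g] is derived by depalatalization (palato-alveolar /tʃ/ and /dʒ/ become [k] and [g] when no front vowel follows).
From [feminedʒe] the stem 'tooth' is /feminedʒ/; when no front vowel follows this yields [feminega].

[feminega]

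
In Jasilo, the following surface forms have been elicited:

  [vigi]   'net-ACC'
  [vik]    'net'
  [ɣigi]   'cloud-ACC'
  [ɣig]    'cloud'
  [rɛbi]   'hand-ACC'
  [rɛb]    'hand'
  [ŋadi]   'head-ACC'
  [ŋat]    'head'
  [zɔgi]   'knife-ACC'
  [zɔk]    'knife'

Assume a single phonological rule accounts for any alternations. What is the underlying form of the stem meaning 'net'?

The root 'net' surfaces as [vigi] and [vik], with a stem-final [g] ~ [k] alternation.
Compare 'cloud', with invariant [g] in [ɣigi] and [ɣig]: an analysis with underlying /g/ and a rule producing [k] in isolation would wrongly predict alternation here too.
The alternation reflects intervocalic voicing: voiceless stops become voiced between vowels. /k/ is underlying.
The underlying form of 'net' is therefore /vik/.

/vik/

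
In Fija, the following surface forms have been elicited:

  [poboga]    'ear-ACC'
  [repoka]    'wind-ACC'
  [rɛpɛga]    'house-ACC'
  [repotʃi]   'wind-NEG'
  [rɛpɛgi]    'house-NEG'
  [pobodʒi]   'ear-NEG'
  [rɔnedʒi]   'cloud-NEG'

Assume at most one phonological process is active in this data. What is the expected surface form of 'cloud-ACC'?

[rɔnega]

The root 'ear' surfaces as [poboga] and [pobodʒi], with a stem-final [g] ~ [dʒ] alternation.
But 'house' keeps [g] in both environments ([rɛpɛga], [rɛpɛgi]), so there is no rule changing /g/ to [dʒ] before the NEG suffix.
So /dʒ/ is underlying, and a rule of depalatalization — palato-alveolar /tʃ/ and /dʒ/ become [k] and [g] when no front vowel follows — gives [g].
The one attested form of 'cloud', [rɔnedʒi], shows underlying /rɔnedʒ/. Applying the same rule when no front vowel follows gives [rɔnega].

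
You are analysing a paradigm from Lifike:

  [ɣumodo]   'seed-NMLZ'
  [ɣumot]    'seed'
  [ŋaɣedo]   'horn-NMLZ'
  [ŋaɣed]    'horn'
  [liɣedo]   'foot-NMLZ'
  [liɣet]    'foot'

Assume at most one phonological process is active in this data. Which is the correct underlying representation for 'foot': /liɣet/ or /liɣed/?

In [liɣedo] and [liɣet] the final segment of 'foot' alternates: [d] ~ [t].
But 'horn' keeps [d] in both environments ([ŋaɣedo], [ŋaɣed]), so there is no rule changing /d/ to [t] in isolation.
The alternation reflects intervocalic voicing: voiceless stops become voiced between vowels. /t/ is underlying.

/liɣet/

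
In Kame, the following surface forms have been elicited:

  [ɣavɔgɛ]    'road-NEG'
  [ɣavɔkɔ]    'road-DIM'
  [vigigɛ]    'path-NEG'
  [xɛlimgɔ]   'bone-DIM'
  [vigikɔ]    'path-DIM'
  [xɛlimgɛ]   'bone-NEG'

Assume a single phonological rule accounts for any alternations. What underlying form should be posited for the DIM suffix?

/-kɔ/

The DIM morpheme has two allomorphs, [-gɔ] and [-kɔ].
By contrast the NEG suffix keeps its initial [g] throughout — that segment must be underlying.
The DIM suffix is therefore /-kɔ/ underlyingly, with post-nasal voicing: voiceless stops become voiced after a nasal.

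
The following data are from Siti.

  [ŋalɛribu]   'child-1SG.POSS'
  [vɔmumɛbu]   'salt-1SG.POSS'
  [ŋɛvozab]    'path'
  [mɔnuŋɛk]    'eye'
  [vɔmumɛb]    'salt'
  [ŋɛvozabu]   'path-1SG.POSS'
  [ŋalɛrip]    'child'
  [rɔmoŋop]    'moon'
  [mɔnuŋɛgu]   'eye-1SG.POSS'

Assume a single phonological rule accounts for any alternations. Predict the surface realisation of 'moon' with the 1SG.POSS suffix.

In [ŋalɛrip] and [ŋalɛribu] the final segment of 'child' alternates: [p] ~ [b].
The stem 'salt' ([vɔmumɛb], [vɔmumɛbu]) shows [b] unchanged in both environments, so [b] cannot be basic with [p] derived in isolation.
The alternation reflects intervocalic voicing: voiceless stops become voiced between vowels. /p/ is underlying.
The one attested form of 'moon', [rɔmoŋop], shows underlying /rɔmoŋop/. Applying the same rule between vowels gives [rɔmoŋobu].

[rɔmoŋobu]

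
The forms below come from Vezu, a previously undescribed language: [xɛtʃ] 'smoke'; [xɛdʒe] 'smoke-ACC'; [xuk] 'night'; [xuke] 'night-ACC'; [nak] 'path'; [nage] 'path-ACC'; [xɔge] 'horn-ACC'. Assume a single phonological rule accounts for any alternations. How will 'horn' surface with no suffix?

[xɔk]

'path' shows [k] ~ [g] at the end of the stem ([nak] vs [nage]).
If /k/ were underlying and a rule turned it into [g] before the ACC suffix, 'night' would also alternate; but it has [k] in both [xuk] and [xuke].
The underlying segment must be /g/; voiced obstruents become voiceless word-finally, yielding [k] there.
The one attested form of 'horn', [xɔge], shows underlying /xɔg/. Applying the same rule word-finally gives [xɔk].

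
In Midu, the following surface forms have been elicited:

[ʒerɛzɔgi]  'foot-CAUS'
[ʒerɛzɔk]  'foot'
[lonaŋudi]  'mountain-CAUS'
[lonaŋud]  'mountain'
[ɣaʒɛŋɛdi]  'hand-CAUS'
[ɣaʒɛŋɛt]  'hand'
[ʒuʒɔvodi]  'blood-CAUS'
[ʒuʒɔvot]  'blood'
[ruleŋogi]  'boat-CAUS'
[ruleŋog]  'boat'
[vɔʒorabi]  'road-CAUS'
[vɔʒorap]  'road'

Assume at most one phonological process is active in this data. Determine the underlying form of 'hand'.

The stem for 'hand' ends in [d] in [ɣaʒɛŋɛdi] but [t] in [ɣaʒɛŋɛt].
If /d/ were underlying and a rule turned it into [t] in isolation, 'mountain' would also alternate; but it has [d] in both [lonaŋudi] and [lonaŋud].
Therefore /t/ is basic and [d] is derived by intervocalic voicing (voiceless stops become voiced between vowels).

/ɣaʒɛŋɛt/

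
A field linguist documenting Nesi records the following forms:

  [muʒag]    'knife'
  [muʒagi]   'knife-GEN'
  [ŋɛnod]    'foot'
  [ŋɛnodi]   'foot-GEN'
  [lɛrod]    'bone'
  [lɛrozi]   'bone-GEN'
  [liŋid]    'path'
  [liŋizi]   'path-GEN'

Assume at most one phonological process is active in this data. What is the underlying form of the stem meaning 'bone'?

/lɛroz/

'bone' shows [d] ~ [z] at the end of the stem ([lɛrod] vs [lɛrozi]).
If /d/ were underlying and a rule turned it into [z] before the GEN suffix, 'foot' would also alternate; but it has [d] in both [ŋɛnod] and [ŋɛnodi].
So /z/ is underlying, and a rule of word-final hardening — voiced fricatives become stops word-finally — gives [d].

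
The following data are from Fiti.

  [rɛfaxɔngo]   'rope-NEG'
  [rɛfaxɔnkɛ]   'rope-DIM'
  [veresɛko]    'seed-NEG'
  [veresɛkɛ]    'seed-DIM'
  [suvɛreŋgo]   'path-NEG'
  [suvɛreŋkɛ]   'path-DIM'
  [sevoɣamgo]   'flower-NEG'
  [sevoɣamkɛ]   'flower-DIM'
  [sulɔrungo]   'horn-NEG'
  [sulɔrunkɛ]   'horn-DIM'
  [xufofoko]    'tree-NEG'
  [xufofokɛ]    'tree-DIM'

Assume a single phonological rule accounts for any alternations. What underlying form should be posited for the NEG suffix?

The NEG morpheme has two allomorphs, [-go] and [-ko].
By contrast the DIM suffix keeps its initial [k] throughout — that segment must be underlying.
So the underlying form is /-go/, and voiced stops become voiceless after a vowel.

/-go/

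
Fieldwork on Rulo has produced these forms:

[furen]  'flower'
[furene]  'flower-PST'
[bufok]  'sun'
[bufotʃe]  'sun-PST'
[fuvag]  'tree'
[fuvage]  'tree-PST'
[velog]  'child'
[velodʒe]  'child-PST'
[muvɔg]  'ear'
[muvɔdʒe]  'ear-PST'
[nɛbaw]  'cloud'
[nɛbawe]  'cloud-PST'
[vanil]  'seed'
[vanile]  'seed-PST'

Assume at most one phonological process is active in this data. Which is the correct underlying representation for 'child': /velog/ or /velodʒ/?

The root 'child' surfaces as [velog] and [velodʒe], with a stem-final [g] ~ [dʒ] alternation.
Compare 'tree', with invariant [g] in [fuvag] and [fuvage]: an analysis with underlying /g/ and a rule producing [dʒ] before the PST suffix would wrongly predict alternation here too.
The underlying segment must be /dʒ/; palato-alveolar /tʃ/ and /dʒ/ become [k] and [g] when no front vowel follows, yielding [g] there.

/velodʒ/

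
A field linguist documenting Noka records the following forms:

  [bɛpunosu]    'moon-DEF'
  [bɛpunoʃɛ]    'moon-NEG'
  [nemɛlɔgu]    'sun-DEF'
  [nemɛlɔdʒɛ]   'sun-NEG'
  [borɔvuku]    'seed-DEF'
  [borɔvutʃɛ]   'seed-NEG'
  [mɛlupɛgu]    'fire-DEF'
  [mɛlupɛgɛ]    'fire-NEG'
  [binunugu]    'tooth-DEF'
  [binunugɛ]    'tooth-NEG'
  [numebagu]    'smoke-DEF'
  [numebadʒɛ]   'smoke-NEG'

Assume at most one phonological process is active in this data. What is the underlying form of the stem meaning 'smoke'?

/numebadʒ/

The stem for 'smoke' ends in [g] in [numebagu] but [dʒ] in [numebadʒɛ].
The stem 'tooth' ([binunugu], [binunugɛ]) shows [g] unchanged in both environments, so [g] cannot be basic with [dʒ] derived before the NEG suffix.
Therefore /dʒ/ is basic and [g] is derived by depalatalization (palato-alveolar /tʃ/, /dʒ/ and /ʃ/ become [k], [g] and [s] when no front vowel follows).
Hence 'smoke' is /numebadʒ/ underlyingly.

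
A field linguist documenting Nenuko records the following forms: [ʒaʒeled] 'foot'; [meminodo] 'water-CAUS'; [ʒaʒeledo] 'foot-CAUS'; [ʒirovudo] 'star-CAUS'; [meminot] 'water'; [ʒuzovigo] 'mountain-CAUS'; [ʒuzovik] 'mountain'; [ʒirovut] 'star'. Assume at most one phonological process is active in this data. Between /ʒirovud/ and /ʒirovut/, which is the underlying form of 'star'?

The root 'star' surfaces as [ʒirovut] and [ʒirovudo], with a stem-final [t] ~ [d] alternation.
Compare 'foot', with invariant [d] in [ʒaʒeled] and [ʒaʒeledo]: an analysis with underlying /d/ and a rule producing [t] in isolation would wrongly predict alternation here too.
So /t/ is underlying, and a rule of intervocalic voicing — voiceless stops become voiced between vowels — gives [d].

/ʒirovut/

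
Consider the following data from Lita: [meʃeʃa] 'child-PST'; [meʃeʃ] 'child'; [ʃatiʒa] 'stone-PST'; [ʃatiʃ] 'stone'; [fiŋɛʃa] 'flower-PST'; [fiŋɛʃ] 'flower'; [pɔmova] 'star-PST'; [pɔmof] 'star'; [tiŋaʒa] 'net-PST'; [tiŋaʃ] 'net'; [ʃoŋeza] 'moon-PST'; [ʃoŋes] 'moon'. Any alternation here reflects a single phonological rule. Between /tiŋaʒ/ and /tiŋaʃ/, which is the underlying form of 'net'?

/tiŋaʒ/

In [tiŋaʒa] and [tiŋaʃ] the final segment of 'net' alternates: [ʒ] ~ [ʃ].
Compare 'child', with invariant [ʃ] in [meʃeʃa] and [meʃeʃ]: an analysis with underlying /ʃ/ and a rule producing [ʒ] before the PST suffix would wrongly predict alternation here too.
So /ʒ/ is underlying, and a rule of word-final obstruent devoicing — voiced obstruents become voiceless word-finally — gives [ʃ].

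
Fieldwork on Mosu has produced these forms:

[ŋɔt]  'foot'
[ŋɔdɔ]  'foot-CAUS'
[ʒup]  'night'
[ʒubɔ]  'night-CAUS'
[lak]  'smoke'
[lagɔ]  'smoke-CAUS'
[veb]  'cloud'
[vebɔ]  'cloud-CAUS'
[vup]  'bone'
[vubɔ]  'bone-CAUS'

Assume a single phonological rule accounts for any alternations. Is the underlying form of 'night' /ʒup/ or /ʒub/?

/ʒup/

'night' shows [p] ~ [b] at the end of the stem ([ʒup] vs [ʒubɔ]).
Compare 'cloud', with invariant [b] in [veb] and [vebɔ]: an analysis with underlying /b/ and a rule producing [p] in isolation would wrongly predict alternation here too.
The alternation reflects intervocalic voicing: voiceless stops become voiced between vowels. /p/ is underlying.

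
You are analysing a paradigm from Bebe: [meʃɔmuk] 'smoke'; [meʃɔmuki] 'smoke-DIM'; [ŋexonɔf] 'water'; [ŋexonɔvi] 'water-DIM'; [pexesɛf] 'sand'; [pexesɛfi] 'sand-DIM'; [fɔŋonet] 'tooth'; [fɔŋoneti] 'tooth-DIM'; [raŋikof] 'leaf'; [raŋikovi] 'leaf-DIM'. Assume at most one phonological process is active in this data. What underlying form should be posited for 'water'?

/ŋexonɔv/

'water' shows [f] ~ [v] at the end of the stem ([ŋexonɔf] vs [ŋexonɔvi]).
If /f/ were underlying and a rule turned it into [v] before the DIM suffix, 'sand' would also alternate; but it has [f] in both [pexesɛf] and [pexesɛfi].
So /v/ is underlying, and a rule of word-final obstruent devoicing — voiced obstruents become voiceless word-finally — gives [f].
The underlying form of 'water' is therefore /ŋexonɔv/.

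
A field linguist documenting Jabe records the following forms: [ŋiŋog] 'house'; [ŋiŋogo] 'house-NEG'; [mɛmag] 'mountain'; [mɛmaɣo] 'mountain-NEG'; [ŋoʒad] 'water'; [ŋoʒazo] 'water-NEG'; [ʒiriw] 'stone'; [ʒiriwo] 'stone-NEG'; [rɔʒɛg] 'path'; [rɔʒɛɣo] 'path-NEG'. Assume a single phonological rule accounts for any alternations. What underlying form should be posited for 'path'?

/rɔʒɛɣ/

'path' shows [g] ~ [ɣ] at the end of the stem ([rɔʒɛg] vs [rɔʒɛɣo]).
If /g/ were underlying and a rule turned it into [ɣ] before the NEG suffix, 'house' would also alternate; but it has [g] in both [ŋiŋog] and [ŋiŋogo].
So /ɣ/ is underlying, and a rule of word-final hardening — voiced fricatives become stops word-finally — gives [g].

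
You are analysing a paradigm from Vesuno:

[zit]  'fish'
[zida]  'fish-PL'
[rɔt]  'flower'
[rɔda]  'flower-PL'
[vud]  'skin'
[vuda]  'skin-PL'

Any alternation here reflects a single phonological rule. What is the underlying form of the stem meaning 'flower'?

The stem for 'flower' ends in [t] in [rɔt] but [d] in [rɔda].
The stem 'skin' ([vud], [vuda]) shows [d] unchanged in both environments, so [d] cannot be basic with [t] derived in isolation.
The underlying segment must be /t/; voiceless stops become voiced between vowels, yielding [d] there.

/rɔt/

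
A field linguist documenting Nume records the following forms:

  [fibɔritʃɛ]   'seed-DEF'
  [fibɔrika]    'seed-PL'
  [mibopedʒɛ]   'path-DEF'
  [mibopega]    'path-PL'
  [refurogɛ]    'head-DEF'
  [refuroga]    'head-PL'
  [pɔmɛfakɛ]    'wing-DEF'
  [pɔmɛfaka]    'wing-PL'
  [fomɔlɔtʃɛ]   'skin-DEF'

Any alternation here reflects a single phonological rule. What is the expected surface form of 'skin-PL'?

In [fibɔritʃɛ] and [fibɔrika] the final segment of 'seed' alternates: [tʃ] ~ [k].
Compare 'wing', with invariant [k] in [pɔmɛfakɛ] and [pɔmɛfaka]: an analysis with underlying /k/ and a rule producing [tʃ] before the DEF suffix would wrongly predict alternation here too.
The alternation reflects depalatalization: palato-alveolar /tʃ/ and /dʒ/ become [k] and [g] when no front vowel follows. /tʃ/ is underlying.
From [fomɔlɔtʃɛ] the stem 'skin' is /fomɔlɔtʃ/; when no front vowel follows this yields [fomɔlɔka].

[fomɔlɔka]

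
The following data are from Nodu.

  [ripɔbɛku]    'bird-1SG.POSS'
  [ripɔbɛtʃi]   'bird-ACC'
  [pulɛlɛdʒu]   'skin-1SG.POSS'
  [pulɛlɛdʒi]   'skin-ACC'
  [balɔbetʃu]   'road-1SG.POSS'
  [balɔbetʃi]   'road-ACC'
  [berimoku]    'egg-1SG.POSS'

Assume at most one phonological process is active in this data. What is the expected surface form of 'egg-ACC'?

[berimotʃi]

In [ripɔbɛku] and [ripɔbɛtʃi] the final segment of 'bird' alternates: [k] ~ [tʃ].
The stem 'road' ([balɔbetʃu], [balɔbetʃi]) shows [tʃ] unchanged in both environments, so [tʃ] cannot be basic with [k] derived before the 1SG.POSS suffix.
Therefore /k/ is basic and [tʃ] is derived by palatalization before a front vowel (/k/ becomes palato-alveolar [tʃ] before a front vowel).
From [berimoku] the stem 'egg' is /berimok/; before a front vowel this yields [berimotʃi].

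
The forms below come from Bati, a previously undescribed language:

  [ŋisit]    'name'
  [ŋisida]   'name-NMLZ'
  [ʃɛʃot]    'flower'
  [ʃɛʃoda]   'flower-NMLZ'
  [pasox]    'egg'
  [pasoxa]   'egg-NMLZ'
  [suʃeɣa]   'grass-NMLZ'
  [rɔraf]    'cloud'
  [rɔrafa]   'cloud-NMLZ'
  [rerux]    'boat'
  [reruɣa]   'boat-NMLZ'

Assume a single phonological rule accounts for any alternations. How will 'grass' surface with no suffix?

[suʃex]

'boat' shows [x] ~ [ɣ] at the end of the stem ([rerux] vs [reruɣa]).
The stem 'egg' ([pasox], [pasoxa]) shows [x] unchanged in both environments, so [x] cannot be basic with [ɣ] derived before the NMLZ suffix.
So /ɣ/ is underlying, and a rule of word-final obstruent devoicing — voiced obstruents become voiceless word-finally — gives [x].
From [suʃeɣa] the stem 'grass' is /suʃeɣ/; word-finally this yields [suʃex].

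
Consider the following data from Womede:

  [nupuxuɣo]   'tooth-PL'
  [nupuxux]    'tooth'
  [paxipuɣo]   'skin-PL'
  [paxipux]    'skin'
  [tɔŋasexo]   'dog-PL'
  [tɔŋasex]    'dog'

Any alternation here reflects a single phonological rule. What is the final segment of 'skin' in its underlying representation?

/ɣ/

In [paxipuɣo] and [paxipux] the final segment of 'skin' alternates: [ɣ] ~ [x].
But 'dog' keeps [x] in both environments ([tɔŋasexo], [tɔŋasex]), so there is no rule changing /x/ to [ɣ] before the PL suffix.
The alternation reflects word-final obstruent devoicing: voiced obstruents become voiceless word-finally. /ɣ/ is underlying.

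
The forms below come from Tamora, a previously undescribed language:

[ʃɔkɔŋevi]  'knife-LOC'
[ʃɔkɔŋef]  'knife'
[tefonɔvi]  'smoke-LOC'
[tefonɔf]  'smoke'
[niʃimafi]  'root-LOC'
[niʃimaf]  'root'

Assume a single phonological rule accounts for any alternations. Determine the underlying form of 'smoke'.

In [tefonɔvi] and [tefonɔf] the final segment of 'smoke' alternates: [v] ~ [f].
The stem 'root' ([niʃimafi], [niʃimaf]) shows [f] unchanged in both environments, so [f] cannot be basic with [v] derived before the LOC suffix.
The underlying segment must be /v/; voiced obstruents become voiceless word-finally, yielding [f] there.
Hence 'smoke' is /tefonɔv/ underlyingly.

/tefonɔv/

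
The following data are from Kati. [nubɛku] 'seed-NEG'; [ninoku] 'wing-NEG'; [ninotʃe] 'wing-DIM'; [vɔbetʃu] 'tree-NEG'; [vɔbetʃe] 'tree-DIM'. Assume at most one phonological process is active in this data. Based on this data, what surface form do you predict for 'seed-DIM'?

'wing' shows [k] ~ [tʃ] at the end of the stem ([ninoku] vs [ninotʃe]).
But 'tree' keeps [tʃ] in both environments ([vɔbetʃu], [vɔbetʃe]), so there is no rule changing /tʃ/ to [k] before the NEG suffix.
So /k/ is underlying, and a rule of palatalization before a front vowel — /k/ becomes palato-alveolar [tʃ] before a front vowel — gives [tʃ].
From [nubɛku] the stem 'seed' is /nubɛk/; before a front vowel this yields [nubɛtʃe].

[nubɛtʃe]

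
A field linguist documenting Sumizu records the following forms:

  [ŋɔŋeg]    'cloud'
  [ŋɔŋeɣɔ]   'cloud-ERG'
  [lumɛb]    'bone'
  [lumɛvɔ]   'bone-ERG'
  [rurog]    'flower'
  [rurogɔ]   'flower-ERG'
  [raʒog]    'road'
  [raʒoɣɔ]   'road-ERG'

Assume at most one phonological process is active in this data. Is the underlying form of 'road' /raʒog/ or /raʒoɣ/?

The root 'road' surfaces as [raʒog] and [raʒoɣɔ], with a stem-final [g] ~ [ɣ] alternation.
If /g/ were underlying and a rule turned it into [ɣ] before the ERG suffix, 'flower' would also alternate; but it has [g] in both [rurog] and [rurogɔ].
So /ɣ/ is underlying, and a rule of word-final hardening — voiced fricatives become stops word-finally — gives [g].

/raʒoɣ/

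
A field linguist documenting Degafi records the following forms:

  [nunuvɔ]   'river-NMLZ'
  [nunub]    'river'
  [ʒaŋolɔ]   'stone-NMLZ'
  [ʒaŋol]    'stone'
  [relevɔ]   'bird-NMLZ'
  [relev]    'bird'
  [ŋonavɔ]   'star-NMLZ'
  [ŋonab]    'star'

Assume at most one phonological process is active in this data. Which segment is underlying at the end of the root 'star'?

The stem for 'star' ends in [v] in [ŋonavɔ] but [b] in [ŋonab].
But 'bird' keeps [v] in both environments ([relevɔ], [relev]), so there is no rule changing /v/ to [b] in isolation.
The alternation reflects intervocalic spirantization: voiced stops become fricatives between vowels. /b/ is underlying.

/b/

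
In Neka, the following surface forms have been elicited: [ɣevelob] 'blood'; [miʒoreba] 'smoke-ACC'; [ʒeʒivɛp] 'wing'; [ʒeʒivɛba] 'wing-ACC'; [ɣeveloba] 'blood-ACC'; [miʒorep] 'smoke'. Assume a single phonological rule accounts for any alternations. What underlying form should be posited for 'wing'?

The stem for 'wing' ends in [p] in [ʒeʒivɛp] but [b] in [ʒeʒivɛba].
If /b/ were underlying and a rule turned it into [p] in isolation, 'blood' would also alternate; but it has [b] in both [ɣevelob] and [ɣeveloba].
So /p/ is underlying, and a rule of intervocalic voicing — voiceless stops become voiced between vowels — gives [b].

/ʒeʒivɛp/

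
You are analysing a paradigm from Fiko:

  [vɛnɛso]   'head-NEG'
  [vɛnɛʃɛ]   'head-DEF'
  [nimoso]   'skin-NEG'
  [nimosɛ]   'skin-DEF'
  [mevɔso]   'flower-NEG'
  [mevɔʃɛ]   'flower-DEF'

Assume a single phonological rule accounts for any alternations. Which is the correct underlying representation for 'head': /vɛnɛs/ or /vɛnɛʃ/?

/vɛnɛʃ/

In [vɛnɛso] and [vɛnɛʃɛ] the final segment of 'head' alternates: [s] ~ [ʃ].
But 'skin' keeps [s] in both environments ([nimoso], [nimosɛ]), so there is no rule changing /s/ to [ʃ] before the DEF suffix.
So /ʃ/ is underlying, and a rule of depalatalization — palato-alveolar /ʃ/ becomes [s] when no front vowel follows — gives [s].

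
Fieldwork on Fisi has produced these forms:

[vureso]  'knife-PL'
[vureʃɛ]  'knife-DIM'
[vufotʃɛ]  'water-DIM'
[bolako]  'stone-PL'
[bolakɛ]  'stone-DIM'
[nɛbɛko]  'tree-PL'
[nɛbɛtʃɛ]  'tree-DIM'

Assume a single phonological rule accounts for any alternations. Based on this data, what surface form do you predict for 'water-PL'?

The stem for 'tree' ends in [k] in [nɛbɛko] but [tʃ] in [nɛbɛtʃɛ].
Compare 'stone', with invariant [k] in [bolako] and [bolakɛ]: an analysis with underlying /k/ and a rule producing [tʃ] before the DIM suffix would wrongly predict alternation here too.
The underlying segment must be /tʃ/; palato-alveolar /tʃ/ and /ʃ/ become [k] and [s] when no front vowel follows, yielding [k] there.
The one attested form of 'water', [vufotʃɛ], shows underlying /vufotʃ/. Applying the same rule when no front vowel follows gives [vufoko].

[vufoko]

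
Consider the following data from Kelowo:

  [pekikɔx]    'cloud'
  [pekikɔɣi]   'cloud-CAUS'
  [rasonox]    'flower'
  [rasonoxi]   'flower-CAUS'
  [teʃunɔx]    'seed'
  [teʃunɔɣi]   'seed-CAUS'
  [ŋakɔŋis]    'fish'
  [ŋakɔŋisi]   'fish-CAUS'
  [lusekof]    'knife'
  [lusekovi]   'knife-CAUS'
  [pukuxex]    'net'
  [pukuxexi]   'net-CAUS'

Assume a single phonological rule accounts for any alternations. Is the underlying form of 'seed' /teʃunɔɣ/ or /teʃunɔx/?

/teʃunɔɣ/

The stem for 'seed' ends in [x] in [teʃunɔx] but [ɣ] in [teʃunɔɣi].
The stem 'flower' ([rasonox], [rasonoxi]) shows [x] unchanged in both environments, so [x] cannot be basic with [ɣ] derived before the CAUS suffix.
The underlying segment must be /ɣ/; voiced obstruents become voiceless word-finally, yielding [x] there.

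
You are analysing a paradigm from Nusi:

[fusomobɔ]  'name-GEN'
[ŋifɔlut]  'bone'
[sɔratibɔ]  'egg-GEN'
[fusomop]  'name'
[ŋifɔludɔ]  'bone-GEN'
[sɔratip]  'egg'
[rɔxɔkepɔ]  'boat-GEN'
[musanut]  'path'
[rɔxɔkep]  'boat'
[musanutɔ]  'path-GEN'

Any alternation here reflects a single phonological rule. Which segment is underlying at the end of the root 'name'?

/b/

The stem for 'name' ends in [p] in [fusomop] but [b] in [fusomobɔ].
The stem 'boat' ([rɔxɔkep], [rɔxɔkepɔ]) shows [p] unchanged in both environments, so [p] cannot be basic with [b] derived before the GEN suffix.
The underlying segment must be /b/; voiced obstruents become voiceless word-finally, yielding [p] there.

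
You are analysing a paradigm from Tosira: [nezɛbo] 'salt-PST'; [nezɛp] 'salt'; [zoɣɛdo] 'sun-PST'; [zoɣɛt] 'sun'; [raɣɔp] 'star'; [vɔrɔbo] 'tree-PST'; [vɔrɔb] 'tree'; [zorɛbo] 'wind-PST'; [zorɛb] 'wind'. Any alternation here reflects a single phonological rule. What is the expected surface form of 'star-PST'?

In [nezɛbo] and [nezɛp] the final segment of 'salt' alternates: [b] ~ [p].
But 'wind' keeps [b] in both environments ([zorɛbo], [zorɛb]), so there is no rule changing /b/ to [p] in isolation.
Therefore /p/ is basic and [b] is derived by intervocalic voicing (voiceless stops become voiced between vowels).
From [raɣɔp] the stem 'star' is /raɣɔp/; between vowels this yields [raɣɔbo].

[raɣɔbo]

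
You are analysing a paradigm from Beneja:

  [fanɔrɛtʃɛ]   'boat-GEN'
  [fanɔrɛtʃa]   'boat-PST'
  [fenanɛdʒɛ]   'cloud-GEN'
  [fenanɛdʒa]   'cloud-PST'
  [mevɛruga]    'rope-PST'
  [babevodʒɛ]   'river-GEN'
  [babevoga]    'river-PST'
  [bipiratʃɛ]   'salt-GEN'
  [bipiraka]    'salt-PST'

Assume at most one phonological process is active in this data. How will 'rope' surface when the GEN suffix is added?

The stem for 'river' ends in [dʒ] in [babevodʒɛ] but [g] in [babevoga].
If /dʒ/ were underlying and a rule turned it into [g] before the PST suffix, 'cloud' would also alternate; but it has [dʒ] in both [fenanɛdʒɛ] and [fenanɛdʒa].
So /g/ is underlying, and a rule of palatalization before a front vowel — /k/ and /g/ become palato-alveolar [tʃ] and [dʒ] before a front vowel — gives [dʒ].
The one attested form of 'rope', [mevɛruga], shows underlying /mevɛrug/. Applying the same rule before a front vowel gives [mevɛrudʒɛ].

[mevɛrudʒɛ]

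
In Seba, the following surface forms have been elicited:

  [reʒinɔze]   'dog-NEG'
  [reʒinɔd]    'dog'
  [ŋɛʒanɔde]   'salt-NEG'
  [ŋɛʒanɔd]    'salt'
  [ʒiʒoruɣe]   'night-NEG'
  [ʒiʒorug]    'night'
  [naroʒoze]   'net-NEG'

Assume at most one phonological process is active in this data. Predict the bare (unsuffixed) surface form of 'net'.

The stem for 'dog' ends in [z] in [reʒinɔze] but [d] in [reʒinɔd].
But 'salt' keeps [d] in both environments ([ŋɛʒanɔde], [ŋɛʒanɔd]), so there is no rule changing /d/ to [z] before the NEG suffix.
Therefore /z/ is basic and [d] is derived by word-final hardening (voiced fricatives become stops word-finally).
The one attested form of 'net', [naroʒoze], shows underlying /naroʒoz/. Applying the same rule word-finally gives [naroʒod].

[naroʒod]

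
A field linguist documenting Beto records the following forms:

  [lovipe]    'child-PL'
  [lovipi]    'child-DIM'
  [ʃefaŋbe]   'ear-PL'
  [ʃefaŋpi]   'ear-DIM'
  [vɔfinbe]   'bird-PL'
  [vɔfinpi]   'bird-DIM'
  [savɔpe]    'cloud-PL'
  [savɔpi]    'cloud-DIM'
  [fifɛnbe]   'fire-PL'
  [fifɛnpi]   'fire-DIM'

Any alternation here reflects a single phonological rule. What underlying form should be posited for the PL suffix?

The PL morpheme has two allomorphs, [-be] and [-pe].
By contrast the DIM suffix keeps its initial [p] throughout — that segment must be underlying.
The PL suffix is therefore /-be/ underlyingly, with post-vocalic devoicing: voiced stops become voiceless after a vowel.

/-be/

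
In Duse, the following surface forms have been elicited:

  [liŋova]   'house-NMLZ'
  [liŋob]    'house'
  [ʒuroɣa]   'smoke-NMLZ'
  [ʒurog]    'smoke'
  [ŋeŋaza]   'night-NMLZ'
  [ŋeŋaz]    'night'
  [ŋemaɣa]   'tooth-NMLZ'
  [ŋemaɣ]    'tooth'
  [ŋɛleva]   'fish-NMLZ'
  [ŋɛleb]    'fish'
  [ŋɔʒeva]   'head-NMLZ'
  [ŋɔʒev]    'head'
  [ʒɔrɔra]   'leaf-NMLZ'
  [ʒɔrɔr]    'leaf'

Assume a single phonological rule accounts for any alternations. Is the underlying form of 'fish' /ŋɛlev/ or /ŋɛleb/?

/ŋɛleb/

In [ŋɛleva] and [ŋɛleb] the final segment of 'fish' alternates: [v] ~ [b].
But 'head' keeps [v] in both environments ([ŋɔʒeva], [ŋɔʒev]), so there is no rule changing /v/ to [b] in isolation.
The underlying segment must be /b/; voiced stops become fricatives between vowels, yielding [v] there.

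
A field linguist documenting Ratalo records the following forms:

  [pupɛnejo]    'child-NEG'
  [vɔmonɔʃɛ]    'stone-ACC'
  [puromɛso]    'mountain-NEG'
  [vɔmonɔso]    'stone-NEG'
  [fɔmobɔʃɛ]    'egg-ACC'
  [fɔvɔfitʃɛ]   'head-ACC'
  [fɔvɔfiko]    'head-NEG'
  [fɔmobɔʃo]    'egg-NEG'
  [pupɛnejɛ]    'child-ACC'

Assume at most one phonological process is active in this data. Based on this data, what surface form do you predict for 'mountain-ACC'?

[puromɛʃɛ]

'stone' shows [ʃ] ~ [s] at the end of the stem ([vɔmonɔʃɛ] vs [vɔmonɔso]).
But 'egg' keeps [ʃ] in both environments ([fɔmobɔʃɛ], [fɔmobɔʃo]), so there is no rule changing /ʃ/ to [s] before the NEG suffix.
The alternation reflects palatalization before a front vowel: /k/ and /s/ become palato-alveolar [tʃ] and [ʃ] before a front vowel. /s/ is underlying.
From [puromɛso] the stem 'mountain' is /puromɛs/; before a front vowel this yields [puromɛʃɛ].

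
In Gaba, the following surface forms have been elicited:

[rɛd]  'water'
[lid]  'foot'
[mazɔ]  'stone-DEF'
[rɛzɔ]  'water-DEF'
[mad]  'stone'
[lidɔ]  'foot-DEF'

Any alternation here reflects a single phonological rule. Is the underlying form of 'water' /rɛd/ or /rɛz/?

/rɛz/

The root 'water' surfaces as [rɛzɔ] and [rɛd], with a stem-final [z] ~ [d] alternation.
If /d/ were underlying and a rule turned it into [z] before the DEF suffix, 'foot' would also alternate; but it has [d] in both [lidɔ] and [lid].
Therefore /z/ is basic and [d] is derived by word-final hardening (voiced fricatives become stops word-finally).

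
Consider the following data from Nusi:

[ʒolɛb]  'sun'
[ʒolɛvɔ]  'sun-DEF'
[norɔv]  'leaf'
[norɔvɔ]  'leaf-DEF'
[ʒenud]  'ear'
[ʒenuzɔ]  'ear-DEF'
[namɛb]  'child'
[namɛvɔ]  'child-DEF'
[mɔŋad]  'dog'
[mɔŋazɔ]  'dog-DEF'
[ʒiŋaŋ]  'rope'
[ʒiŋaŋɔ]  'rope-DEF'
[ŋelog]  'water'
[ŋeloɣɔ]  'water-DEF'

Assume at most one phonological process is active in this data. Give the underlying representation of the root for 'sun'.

/ʒolɛb/

The stem for 'sun' ends in [b] in [ʒolɛb] but [v] in [ʒolɛvɔ].
If /v/ were underlying and a rule turned it into [b] in isolation, 'leaf' would also alternate; but it has [v] in both [norɔv] and [norɔvɔ].
Therefore /b/ is basic and [v] is derived by intervocalic spirantization (voiced stops become fricatives between vowels).
The underlying form of 'sun' is therefore /ʒolɛb/.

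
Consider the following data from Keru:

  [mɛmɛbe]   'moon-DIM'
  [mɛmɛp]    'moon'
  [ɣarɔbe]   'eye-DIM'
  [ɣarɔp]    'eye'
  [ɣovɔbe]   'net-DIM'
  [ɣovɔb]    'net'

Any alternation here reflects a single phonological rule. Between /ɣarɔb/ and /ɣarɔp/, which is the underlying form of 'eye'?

In [ɣarɔbe] and [ɣarɔp] the final segment of 'eye' alternates: [b] ~ [p].
The stem 'net' ([ɣovɔbe], [ɣovɔb]) shows [b] unchanged in both environments, so [b] cannot be basic with [p] derived in isolation.
The alternation reflects intervocalic voicing: voiceless stops become voiced between vowels. /p/ is underlying.

/ɣarɔp/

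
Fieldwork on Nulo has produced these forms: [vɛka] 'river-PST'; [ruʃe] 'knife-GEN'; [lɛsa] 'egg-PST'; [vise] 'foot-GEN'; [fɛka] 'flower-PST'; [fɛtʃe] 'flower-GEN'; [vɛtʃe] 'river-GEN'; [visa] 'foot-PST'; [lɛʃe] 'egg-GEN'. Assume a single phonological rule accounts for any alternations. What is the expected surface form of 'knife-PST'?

The stem for 'egg' ends in [s] in [lɛsa] but [ʃ] in [lɛʃe].
The stem 'foot' ([visa], [vise]) shows [s] unchanged in both environments, so [s] cannot be basic with [ʃ] derived before the GEN suffix.
The alternation reflects depalatalization: palato-alveolar /tʃ/ and /ʃ/ become [k] and [s] when no front vowel follows. /ʃ/ is underlying.
From [ruʃe] the stem 'knife' is /ruʃ/; when no front vowel follows this yields [rusa].

[rusa]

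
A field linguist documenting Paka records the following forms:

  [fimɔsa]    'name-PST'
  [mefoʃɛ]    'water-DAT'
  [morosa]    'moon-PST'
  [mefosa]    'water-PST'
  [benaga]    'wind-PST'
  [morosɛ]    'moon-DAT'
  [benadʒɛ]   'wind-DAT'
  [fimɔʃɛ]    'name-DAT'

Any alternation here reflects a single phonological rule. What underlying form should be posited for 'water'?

/mefoʃ/

'water' shows [s] ~ [ʃ] at the end of the stem ([mefosa] vs [mefoʃɛ]).
If /s/ were underlying and a rule turned it into [ʃ] before the DAT suffix, 'moon' would also alternate; but it has [s] in both [morosa] and [morosɛ].
Therefore /ʃ/ is basic and [s] is derived by depalatalization (palato-alveolar /dʒ/ and /ʃ/ become [g] and [s] when no front vowel follows).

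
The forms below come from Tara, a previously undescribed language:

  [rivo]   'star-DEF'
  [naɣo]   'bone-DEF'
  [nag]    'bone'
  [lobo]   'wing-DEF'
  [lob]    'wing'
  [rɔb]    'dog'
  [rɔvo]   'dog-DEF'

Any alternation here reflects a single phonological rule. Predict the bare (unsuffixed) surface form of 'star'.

[rib]

In [rɔb] and [rɔvo] the final segment of 'dog' alternates: [b] ~ [v].
But 'wing' keeps [b] in both environments ([lob], [lobo]), so there is no rule changing /b/ to [v] before the DEF suffix.
So /v/ is underlying, and a rule of word-final hardening — voiced fricatives become stops word-finally — gives [b].
The one attested form of 'star', [rivo], shows underlying /riv/. Applying the same rule word-finally gives [rib].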